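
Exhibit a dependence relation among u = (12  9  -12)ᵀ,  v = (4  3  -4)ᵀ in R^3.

Row-reduce the matrix with u, v as columns; the null space gives the coefficients.
A generator of the null space is (1, -3).

u - 3v = 0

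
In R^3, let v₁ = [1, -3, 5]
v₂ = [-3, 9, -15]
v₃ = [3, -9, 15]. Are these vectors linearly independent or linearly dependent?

One vector is a scalar multiple of another, so the set is dependent.

linearly dependent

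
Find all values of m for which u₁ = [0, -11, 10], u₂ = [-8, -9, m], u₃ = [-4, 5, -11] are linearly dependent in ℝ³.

m = -52/11

The vectors are dependent exactly when the determinant of the matrix with rows u₁, u₂, u₃ vanishes.
Cofactor expansion gives det = 44*m + 208.
Setting this to zero gives m = -52/11.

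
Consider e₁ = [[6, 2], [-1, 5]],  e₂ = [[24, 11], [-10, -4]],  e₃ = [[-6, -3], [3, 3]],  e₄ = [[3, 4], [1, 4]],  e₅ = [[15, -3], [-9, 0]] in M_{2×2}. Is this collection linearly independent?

linearly dependent

Take coordinates with respect to the standard basis {E₁₁, E₁₂, E₂₁, E₂₂}.
There are 5 vectors in a 4-dimensional space, so they cannot be linearly independent.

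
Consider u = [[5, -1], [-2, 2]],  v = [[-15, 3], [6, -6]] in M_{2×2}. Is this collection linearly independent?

Write each element as a coordinate vector in ℝ⁴ using {E₁₁, E₁₂, E₂₁, E₂₂}.
Place the vectors as rows of a 2×4 matrix and reduce to echelon form.
The reduction yields 1 nonzero row, so the rank is 1.
Since rank 1 < 2, the set is linearly dependent.

linearly dependent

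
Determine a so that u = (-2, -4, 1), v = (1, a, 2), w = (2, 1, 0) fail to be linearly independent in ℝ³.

Place the vectors as rows of a 3×3 matrix; dependence ⇔ determinant zero.
Cofactor expansion gives det = -2*a - 11.
Solving -2*a - 11 = 0 yields a = -11/2.

a = -11/2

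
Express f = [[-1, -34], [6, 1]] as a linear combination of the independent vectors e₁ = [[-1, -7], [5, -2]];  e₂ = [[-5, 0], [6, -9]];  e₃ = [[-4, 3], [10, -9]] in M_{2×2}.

f = 4e₁ + e₂ - 2e₃

Identify each element with its coordinate vector in ℝ⁴ via {E₁₁, E₁₂, E₂₁, E₂₂}.
Solve the system with e₁, e₂, e₃ as columns and f as the right-hand side.
Back-substitution yields (a₁, a₂, a₃) = (4, 1, -2).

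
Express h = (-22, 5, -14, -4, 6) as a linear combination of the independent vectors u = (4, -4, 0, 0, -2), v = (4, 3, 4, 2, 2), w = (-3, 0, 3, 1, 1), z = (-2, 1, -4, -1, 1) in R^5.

h = -u - v + 2w + 4z

Since u, v, w, z are independent, the coefficients expressing h are uniquely determined by a linear system.
The system has the unique solution (α₁, …, α₄) = (-1, -1, 2, 4).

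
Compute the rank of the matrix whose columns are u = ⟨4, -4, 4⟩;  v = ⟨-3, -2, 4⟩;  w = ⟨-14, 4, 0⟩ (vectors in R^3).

2

Put the 3×3 matrix [u|v|w] into echelon form.
Exactly 2 pivots survive; hence the rank is 2.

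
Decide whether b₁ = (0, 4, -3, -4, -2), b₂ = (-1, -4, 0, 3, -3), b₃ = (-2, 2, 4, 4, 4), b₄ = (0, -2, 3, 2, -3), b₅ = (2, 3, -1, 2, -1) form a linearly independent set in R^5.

Form the 5×5 matrix with these as columns; its determinant is 1886.
A nonzero determinant means the columns are linearly independent.

linearly independent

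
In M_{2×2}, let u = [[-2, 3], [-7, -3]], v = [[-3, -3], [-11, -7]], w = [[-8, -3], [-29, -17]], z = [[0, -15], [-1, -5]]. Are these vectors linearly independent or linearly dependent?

Take coordinates with respect to the standard basis {E₁₁, E₁₂, E₂₁, E₂₂}.
The matrix [u|v|w|z] has determinant 0.
A zero determinant means the columns are linearly dependent.

linearly dependent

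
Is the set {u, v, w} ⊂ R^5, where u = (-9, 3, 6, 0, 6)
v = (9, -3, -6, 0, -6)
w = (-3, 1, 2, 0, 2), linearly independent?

linearly dependent

Place the vectors as rows of a 3×5 matrix and reduce to echelon form.
The reduction yields 1 nonzero row, so the rank is 1.
Since rank 1 < 3, the set is linearly dependent.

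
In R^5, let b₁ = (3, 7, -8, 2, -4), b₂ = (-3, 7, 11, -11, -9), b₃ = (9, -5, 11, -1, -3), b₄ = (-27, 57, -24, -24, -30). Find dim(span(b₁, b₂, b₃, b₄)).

dim = 3

Put the 5×4 matrix [b₁|b₂|b₃|b₄] into echelon form.
Reduction leaves 3 leading entries, giving rank 3.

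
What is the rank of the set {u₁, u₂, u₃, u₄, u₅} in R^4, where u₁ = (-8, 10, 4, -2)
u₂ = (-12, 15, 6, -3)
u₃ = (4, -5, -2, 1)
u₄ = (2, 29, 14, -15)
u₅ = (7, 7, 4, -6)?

Form the matrix with u₁, u₂, u₃, u₄, u₅ as columns and reduce.
Reduction leaves 2 leading entries, giving rank 2.
(With 5 elements in a 4-dimensional space the rank is at most 4.)

2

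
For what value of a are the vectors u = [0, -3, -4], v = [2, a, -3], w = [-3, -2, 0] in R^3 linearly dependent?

The vectors are dependent exactly when the determinant of the matrix with rows u, v, w vanishes.
The determinant works out to -12*a - 11.
Setting this to zero gives a = -11/12.

a = -11/12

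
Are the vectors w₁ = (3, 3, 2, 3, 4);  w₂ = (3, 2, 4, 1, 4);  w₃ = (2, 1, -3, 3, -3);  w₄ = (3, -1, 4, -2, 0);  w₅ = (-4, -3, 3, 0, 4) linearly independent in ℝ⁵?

linearly independent

Row-reduce the matrix whose columns are w₁, w₂, w₃, w₄, w₅.
The reduction yields 5 nonzero rows, so the rank is 5.
Since rank = 5 (the number of vectors), the set is linearly independent.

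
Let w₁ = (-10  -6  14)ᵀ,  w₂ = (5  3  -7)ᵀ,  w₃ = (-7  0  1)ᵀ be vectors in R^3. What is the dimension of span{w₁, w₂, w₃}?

Form the matrix with w₁, w₂, w₃ as columns and reduce.
The echelon form has 2 nonzero rows, so the rank is 2.

2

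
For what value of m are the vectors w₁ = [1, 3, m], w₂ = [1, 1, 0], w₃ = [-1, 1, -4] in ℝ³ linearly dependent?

The vectors are dependent exactly when the determinant of the matrix with rows w₁, w₂, w₃ vanishes.
Expanding, det = 2*m + 8.
This vanishes exactly when m = -4.

m = -4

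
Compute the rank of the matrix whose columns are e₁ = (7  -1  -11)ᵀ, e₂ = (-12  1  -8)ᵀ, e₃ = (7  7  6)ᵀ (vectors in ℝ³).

rank 3

Apply Gaussian elimination to the matrix whose rows are e₁, e₂, e₃.
Exactly 3 pivots survive; hence the rank is 3.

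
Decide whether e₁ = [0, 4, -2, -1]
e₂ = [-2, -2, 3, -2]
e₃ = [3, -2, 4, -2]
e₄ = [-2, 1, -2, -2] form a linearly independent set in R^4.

linearly independent

Place the vectors as rows of a 4×4 matrix and reduce to echelon form.
The reduction yields 4 nonzero rows, so the rank is 4.
Since rank = 4 (the number of vectors), the set is linearly independent.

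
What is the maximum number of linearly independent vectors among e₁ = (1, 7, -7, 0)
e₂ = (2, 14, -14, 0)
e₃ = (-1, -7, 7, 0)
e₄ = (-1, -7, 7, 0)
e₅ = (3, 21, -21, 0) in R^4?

1

Row-reduce the 5×4 matrix with these as rows.
Exactly 1 pivot survives; hence the rank is 1.
(With 5 elements in a 4-dimensional space the rank is at most 4.)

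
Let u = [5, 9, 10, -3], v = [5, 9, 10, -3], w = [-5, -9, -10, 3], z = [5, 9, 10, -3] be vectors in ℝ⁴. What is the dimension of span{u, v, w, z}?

Row-reduce the 4×4 matrix with these as rows.
Reduction leaves 1 leading entry, giving rank 1.

dim = 1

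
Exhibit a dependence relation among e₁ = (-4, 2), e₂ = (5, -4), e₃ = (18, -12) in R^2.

Row-reduce the matrix with e₁, e₂, e₃ as columns; the null space gives the coefficients.
One solution (up to scaling) is (2, -2, 1).

2e₁ - 2e₂ + e₃ = 0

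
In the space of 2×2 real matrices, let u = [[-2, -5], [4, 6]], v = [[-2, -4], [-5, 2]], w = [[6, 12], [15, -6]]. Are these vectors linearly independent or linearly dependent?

Write each element as a coordinate vector in ℝ⁴ using {E₁₁, E₁₂, E₂₁, E₂₂}.
Place the vectors as rows of a 3×4 matrix and reduce to echelon form.
The reduction yields 2 nonzero rows, so the rank is 2.
Since rank 2 < 3, the set is linearly dependent.

linearly dependent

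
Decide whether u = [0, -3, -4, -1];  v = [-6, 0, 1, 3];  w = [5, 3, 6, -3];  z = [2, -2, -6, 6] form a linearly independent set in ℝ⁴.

The matrix [u|v|w|z] has determinant -310.
A nonzero determinant means the columns are linearly independent.

linearly independent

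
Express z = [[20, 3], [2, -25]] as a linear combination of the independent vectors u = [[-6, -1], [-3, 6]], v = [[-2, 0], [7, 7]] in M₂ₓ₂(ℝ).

z = -3u - v

Work in coordinates with respect to the standard basis {E₁₁, E₁₂, E₂₁, E₂₂}.
Set up the augmented matrix [u | v | z] and row-reduce.
The system has the unique solution (α₁, α₂) = (-3, -1).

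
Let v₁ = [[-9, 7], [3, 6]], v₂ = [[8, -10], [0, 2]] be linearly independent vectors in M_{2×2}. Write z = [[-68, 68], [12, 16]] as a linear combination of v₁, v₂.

z = 4v₁ - 4v₂

Work in coordinates with respect to the standard basis {E₁₁, E₁₂, E₂₁, E₂₂}.
Write z = a₁v₁ + a₂v₂ and equate components.
Back-substitution yields (a₁, a₂) = (4, -4).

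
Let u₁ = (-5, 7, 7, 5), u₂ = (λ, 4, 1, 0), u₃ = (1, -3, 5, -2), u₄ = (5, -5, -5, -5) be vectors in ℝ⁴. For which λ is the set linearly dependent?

λ = 3/8

Place the vectors as rows of a 4×4 matrix; dependence ⇔ determinant zero.
Cofactor expansion gives det = 80*λ - 30.
Solving 80*λ - 30 = 0 yields λ = 3/8.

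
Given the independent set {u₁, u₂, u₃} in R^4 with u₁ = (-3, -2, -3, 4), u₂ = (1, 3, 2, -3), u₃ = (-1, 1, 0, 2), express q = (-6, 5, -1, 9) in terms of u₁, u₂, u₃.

q = u₁ + u₂ + 4u₃

Since u₁, u₂, u₃ are independent, the coefficients expressing q are uniquely determined by a linear system.
The system has the unique solution (α₁, α₂, α₃) = (1, 1, 4).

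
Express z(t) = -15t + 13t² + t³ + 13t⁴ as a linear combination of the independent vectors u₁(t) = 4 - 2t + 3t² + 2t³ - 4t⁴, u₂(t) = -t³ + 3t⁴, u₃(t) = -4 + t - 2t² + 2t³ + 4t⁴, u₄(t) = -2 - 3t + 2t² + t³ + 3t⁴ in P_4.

z = u₁ + 3u₂ - u₃ + 4u₄

Identify each element with its coordinate vector in ℝ⁵ via {1, t, …, t⁴}.
Solve the system with u₁, u₂, u₃, u₄ as columns and z as the right-hand side.
Row-reducing the augmented matrix gives the unique coefficients (a₁, …, a₄) = (1, 3, -1, 4).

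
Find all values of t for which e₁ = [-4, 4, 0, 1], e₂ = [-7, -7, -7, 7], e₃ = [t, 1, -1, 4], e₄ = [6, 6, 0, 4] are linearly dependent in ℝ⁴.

t = 9

The vectors are dependent exactly when the determinant of the matrix with rows e₁, e₂, e₃, e₄ vanishes.
The determinant works out to 630 - 70*t.
Setting this to zero gives t = 9.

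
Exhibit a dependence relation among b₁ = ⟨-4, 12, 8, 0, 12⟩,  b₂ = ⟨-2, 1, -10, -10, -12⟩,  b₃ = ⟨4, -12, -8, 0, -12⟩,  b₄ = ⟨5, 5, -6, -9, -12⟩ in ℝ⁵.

b₁ + b₃ = 0

Set up α₁b₁ + … + α₄b₄ = 0 and solve the homogeneous system.
A generator of the null space is (1, 0, 1, 0).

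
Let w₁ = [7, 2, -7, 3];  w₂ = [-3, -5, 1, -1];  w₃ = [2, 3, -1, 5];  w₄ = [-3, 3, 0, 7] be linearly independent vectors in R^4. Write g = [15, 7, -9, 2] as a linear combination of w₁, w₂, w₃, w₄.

g = w₁ - w₂ + w₃ - w₄

Write g = c₁w₁ + … + c₄w₄ and equate components.
Back-substitution yields (c₁, …, c₄) = (1, -1, 1, -1).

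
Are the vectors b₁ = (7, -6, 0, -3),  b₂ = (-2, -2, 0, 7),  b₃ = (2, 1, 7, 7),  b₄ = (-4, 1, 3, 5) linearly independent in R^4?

linearly independent

Form the 4×4 matrix with these as columns; its determinant is 1096.
A nonzero determinant means the columns are linearly independent.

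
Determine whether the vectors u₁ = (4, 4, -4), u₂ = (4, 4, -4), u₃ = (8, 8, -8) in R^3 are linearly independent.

Row-reduce the matrix whose columns are u₁, u₂, u₃.
The reduction yields 1 nonzero row, so the rank is 1.
Since rank 1 < 3, the set is linearly dependent.
Indeed u₁ - u₂ = 0.

linearly dependent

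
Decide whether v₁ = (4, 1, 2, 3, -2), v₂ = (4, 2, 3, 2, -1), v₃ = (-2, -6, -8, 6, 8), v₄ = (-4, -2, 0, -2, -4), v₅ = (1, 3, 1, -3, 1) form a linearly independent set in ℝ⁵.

linearly dependent

The matrix [v₁|v₂|v₃|v₄|v₅] has determinant 0.
A zero determinant means the columns are linearly dependent.
Indeed 2v₂ + v₃ + 2v₄ + 2v₅ = 0.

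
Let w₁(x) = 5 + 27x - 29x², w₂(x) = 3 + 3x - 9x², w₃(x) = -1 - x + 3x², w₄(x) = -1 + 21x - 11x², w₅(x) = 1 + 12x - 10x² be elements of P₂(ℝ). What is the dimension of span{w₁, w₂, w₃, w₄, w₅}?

Pass to coordinate vectors with respect to the basis {1, x, x²}.
Apply Gaussian elimination to the matrix whose rows are w₁, w₂, w₃, w₄, w₅.
Reduction leaves 2 leading entries, giving rank 2.
(With 5 elements in a 3-dimensional space the rank is at most 3.)

dim = 2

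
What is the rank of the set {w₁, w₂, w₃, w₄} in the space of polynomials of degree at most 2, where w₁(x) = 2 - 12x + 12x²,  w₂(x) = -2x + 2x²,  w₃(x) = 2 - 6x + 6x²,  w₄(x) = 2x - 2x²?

Use coordinates relative to {1, x, x²}.
Form the matrix with w₁, w₂, w₃, w₄ as columns and reduce.
There are 2 pivot columns, so rank = 2.
(With 4 elements in a 3-dimensional space the rank is at most 3.)

rank 2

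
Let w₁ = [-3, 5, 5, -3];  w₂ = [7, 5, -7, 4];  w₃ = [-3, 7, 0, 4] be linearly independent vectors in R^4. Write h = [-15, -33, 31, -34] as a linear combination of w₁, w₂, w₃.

Set up the augmented matrix [w₁ | w₂ | w₃ | h] and row-reduce.
The system has the unique solution (c₁, c₂, c₃) = (2, -3, -4).

h = 2w₁ - 3w₂ - 4w₃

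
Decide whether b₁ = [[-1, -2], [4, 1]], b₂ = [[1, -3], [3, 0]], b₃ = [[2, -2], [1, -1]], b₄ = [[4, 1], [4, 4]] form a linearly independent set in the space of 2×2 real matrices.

linearly independent

Write each element as a coordinate vector in ℝ⁴ using {E₁₁, E₁₂, E₂₁, E₂₂}.
Row-reduce the matrix whose columns are b₁, b₂, b₃, b₄.
The reduction yields 4 nonzero rows, so the rank is 4.
Since rank = 4 (the number of vectors), the set is linearly independent.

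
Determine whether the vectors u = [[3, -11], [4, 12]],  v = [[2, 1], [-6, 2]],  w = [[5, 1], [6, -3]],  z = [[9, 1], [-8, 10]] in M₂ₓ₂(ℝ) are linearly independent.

linearly independent

Write each element as a coordinate vector in ℝ⁴ using {E₁₁, E₁₂, E₂₁, E₂₂}.
Row-reduce the matrix whose columns are u, v, w, z.
The reduction yields 4 nonzero rows, so the rank is 4.
Since rank = 4 (the number of vectors), the set is linearly independent.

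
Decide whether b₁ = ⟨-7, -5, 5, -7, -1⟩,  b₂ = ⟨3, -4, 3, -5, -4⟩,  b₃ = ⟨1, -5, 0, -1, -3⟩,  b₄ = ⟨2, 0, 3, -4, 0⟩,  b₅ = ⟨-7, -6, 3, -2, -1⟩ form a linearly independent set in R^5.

The matrix [b₁|b₂|b₃|b₄|b₅] has determinant 666.
A nonzero determinant means the columns are linearly independent.

linearly independent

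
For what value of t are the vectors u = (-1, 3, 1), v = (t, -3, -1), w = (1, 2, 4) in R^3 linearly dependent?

t = 1

The vectors are dependent exactly when the determinant of the matrix with rows u, v, w vanishes.
The determinant works out to 10 - 10*t.
Setting this to zero gives t = 1.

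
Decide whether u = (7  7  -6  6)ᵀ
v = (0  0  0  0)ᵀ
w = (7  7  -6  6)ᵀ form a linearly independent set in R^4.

One of the vectors is the zero vector, so the set is linearly dependent.

linearly dependent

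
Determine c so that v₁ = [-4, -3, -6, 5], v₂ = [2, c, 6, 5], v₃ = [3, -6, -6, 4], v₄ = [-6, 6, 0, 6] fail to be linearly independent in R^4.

The vectors are dependent exactly when the determinant of the matrix with rows v₁, v₂, v₃, v₄ vanishes.
Cofactor expansion gives det = 216*c - 2232.
Solving 216*c - 2232 = 0 yields c = 31/3.

c = 31/3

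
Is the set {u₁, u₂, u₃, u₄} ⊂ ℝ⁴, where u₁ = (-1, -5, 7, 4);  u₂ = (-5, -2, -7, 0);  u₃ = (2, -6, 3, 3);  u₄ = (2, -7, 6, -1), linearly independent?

Form the 4×4 matrix with these as columns; its determinant is -1447.
A nonzero determinant means the columns are linearly independent.

linearly independent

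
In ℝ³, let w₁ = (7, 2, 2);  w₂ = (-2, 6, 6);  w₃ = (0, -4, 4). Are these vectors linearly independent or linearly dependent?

Row-reduce the matrix whose columns are w₁, w₂, w₃.
The reduction yields 3 nonzero rows, so the rank is 3.
Since rank = 3 (the number of vectors), the set is linearly independent.

linearly independent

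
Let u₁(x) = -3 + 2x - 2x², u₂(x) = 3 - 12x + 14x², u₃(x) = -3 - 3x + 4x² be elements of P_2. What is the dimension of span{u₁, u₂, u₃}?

Use coordinates relative to {1, x, x²}.
Row-reduce the 3×3 matrix with these as rows.
The echelon form has 2 nonzero rows, so the rank is 2.

dim = 2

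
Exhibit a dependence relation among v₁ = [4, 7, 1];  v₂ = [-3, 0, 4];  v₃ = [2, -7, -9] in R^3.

Row-reduce the matrix with v₁, v₂, v₃ as columns; the null space gives the coefficients.
The free variable yields coefficients (1, 2, 1) (any nonzero multiple also works).

v₁ + 2v₂ + v₃ = 0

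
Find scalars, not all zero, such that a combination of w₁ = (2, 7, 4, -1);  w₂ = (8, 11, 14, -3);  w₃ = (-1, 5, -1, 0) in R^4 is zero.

Write the vectors as columns of a matrix and find a nonzero vector in its null space.
The free variable yields coefficients (3, -1, -2) (any nonzero multiple also works).

3w₁ - w₂ - 2w₃ = 0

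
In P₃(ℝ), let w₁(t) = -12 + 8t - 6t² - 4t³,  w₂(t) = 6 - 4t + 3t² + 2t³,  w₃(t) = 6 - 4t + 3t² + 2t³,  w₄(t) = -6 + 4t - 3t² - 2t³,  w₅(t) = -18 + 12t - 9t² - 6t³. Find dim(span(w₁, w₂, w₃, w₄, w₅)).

Use coordinates relative to {1, t, …, t³}.
Row-reduce the 5×4 matrix with these as rows.
The echelon form has 1 nonzero row, so the rank is 1.
(With 5 elements in a 4-dimensional space the rank is at most 4.)

1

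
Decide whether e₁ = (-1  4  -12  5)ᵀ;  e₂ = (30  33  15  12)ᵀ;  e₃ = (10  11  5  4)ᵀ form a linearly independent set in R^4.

Place the vectors as rows of a 3×4 matrix and reduce to echelon form.
The reduction yields 2 nonzero rows, so the rank is 2.
Since rank 2 < 3, the set is linearly dependent.

linearly dependent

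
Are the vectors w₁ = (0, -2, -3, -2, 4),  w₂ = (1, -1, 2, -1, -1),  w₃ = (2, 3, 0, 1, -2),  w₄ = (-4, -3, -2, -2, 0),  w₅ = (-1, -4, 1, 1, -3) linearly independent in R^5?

linearly independent

Row-reduce the matrix whose columns are w₁, w₂, w₃, w₄, w₅.
The reduction yields 5 nonzero rows, so the rank is 5.
Since rank = 5 (the number of vectors), the set is linearly independent.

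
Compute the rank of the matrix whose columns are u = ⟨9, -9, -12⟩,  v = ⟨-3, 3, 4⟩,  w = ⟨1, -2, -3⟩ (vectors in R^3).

rank 2

Apply Gaussian elimination to the matrix whose rows are u, v, w.
Reduction leaves 2 leading entries, giving rank 2.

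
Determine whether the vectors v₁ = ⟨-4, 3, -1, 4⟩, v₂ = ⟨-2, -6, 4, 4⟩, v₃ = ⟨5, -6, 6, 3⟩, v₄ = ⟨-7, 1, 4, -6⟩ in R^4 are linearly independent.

Place the vectors as rows of a 4×4 matrix and reduce to echelon form.
The reduction yields 4 nonzero rows, so the rank is 4.
Since rank = 4 (the number of vectors), the set is linearly independent.

linearly independent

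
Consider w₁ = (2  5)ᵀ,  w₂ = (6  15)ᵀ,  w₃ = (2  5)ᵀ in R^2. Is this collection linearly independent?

linearly dependent

There are 3 vectors in a 2-dimensional space, so they cannot be linearly independent.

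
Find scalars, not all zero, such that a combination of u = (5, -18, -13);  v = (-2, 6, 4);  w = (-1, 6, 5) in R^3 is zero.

u + 2v + w = 0

Row-reduce the matrix with u, v, w as columns; the null space gives the coefficients.
One solution (up to scaling) is (1, 2, 1).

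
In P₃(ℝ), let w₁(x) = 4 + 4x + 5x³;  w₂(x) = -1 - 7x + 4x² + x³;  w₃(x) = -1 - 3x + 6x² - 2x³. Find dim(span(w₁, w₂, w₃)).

dim = 3

Pass to coordinate vectors with respect to the basis {1, x, …, x³}.
Row-reduce the 3×4 matrix with these as rows.
There are 3 pivot columns, so rank = 3.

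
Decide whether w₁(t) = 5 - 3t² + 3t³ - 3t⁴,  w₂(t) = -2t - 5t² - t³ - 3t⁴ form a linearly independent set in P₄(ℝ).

linearly independent

Write each element as a coordinate vector in ℝ⁵ using {1, t, …, t⁴}.
Row-reduce the matrix whose columns are w₁, w₂.
The reduction yields 2 nonzero rows, so the rank is 2.
Since rank = 2 (the number of vectors), the set is linearly independent.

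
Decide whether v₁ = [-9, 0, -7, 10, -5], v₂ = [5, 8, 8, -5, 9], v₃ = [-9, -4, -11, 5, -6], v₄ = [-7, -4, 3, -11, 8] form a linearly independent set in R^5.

Place the vectors as rows of a 4×5 matrix and reduce to echelon form.
The reduction yields 4 nonzero rows, so the rank is 4.
Since rank = 4 (the number of vectors), the set is linearly independent.

linearly independent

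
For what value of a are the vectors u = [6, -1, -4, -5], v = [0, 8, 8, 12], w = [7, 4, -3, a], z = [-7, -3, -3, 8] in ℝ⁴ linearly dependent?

a = 31/3

The set is linearly dependent precisely when det[u; v; w; z] = 0.
Cofactor expansion gives det = 168*a - 1736.
Solving 168*a - 1736 = 0 yields a = 31/3.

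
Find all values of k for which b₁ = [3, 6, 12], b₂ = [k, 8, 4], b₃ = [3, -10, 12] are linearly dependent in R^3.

Place the vectors as rows of a 3×3 matrix; dependence ⇔ determinant zero.
The determinant works out to 192 - 192*k.
This vanishes exactly when k = 1.

k = 1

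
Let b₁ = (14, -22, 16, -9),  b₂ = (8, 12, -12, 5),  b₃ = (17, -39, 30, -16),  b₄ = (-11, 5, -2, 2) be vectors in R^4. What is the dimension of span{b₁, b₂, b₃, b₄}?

Form the matrix with b₁, b₂, b₃, b₄ as columns and reduce.
There are 2 pivot columns, so rank = 2.

2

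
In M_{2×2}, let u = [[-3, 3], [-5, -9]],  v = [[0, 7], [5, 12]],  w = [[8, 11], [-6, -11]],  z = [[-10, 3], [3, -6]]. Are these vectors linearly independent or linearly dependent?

linearly independent

Write each element as a coordinate vector in ℝ⁴ using {E₁₁, E₁₂, E₂₁, E₂₂}.
Form the 4×4 matrix with these as columns; its determinant is -10126.
A nonzero determinant means the columns are linearly independent.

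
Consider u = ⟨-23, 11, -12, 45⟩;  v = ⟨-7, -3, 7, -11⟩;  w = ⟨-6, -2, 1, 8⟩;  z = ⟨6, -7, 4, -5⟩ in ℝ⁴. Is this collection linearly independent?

Row-reduce the matrix whose columns are u, v, w, z.
The reduction yields 3 nonzero rows, so the rank is 3.
Since rank 3 < 4, the set is linearly dependent.

linearly dependent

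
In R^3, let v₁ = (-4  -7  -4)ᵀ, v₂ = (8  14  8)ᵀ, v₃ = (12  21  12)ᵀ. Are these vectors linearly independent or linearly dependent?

The matrix [v₁|v₂|v₃] has determinant 0.
A zero determinant means the columns are linearly dependent.

linearly dependent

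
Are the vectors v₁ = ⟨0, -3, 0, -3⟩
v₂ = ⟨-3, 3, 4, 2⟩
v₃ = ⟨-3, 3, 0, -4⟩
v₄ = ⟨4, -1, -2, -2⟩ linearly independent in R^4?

Row-reduce the matrix whose columns are v₁, v₂, v₃, v₄.
The reduction yields 4 nonzero rows, so the rank is 4.
Since rank = 4 (the number of vectors), the set is linearly independent.

linearly independent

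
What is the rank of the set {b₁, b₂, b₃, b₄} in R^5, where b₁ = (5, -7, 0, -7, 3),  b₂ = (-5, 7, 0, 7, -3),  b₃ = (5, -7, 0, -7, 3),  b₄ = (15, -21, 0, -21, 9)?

rank 1

Apply Gaussian elimination to the matrix whose rows are b₁, b₂, b₃, b₄.
Exactly 1 pivot survives; hence the rank is 1.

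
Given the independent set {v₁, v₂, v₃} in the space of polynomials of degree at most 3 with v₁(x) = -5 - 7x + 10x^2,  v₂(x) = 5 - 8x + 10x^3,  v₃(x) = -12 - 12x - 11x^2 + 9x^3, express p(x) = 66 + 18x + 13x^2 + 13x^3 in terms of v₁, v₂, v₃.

p = -2v₁ + 4v₂ - 3v₃

Work in coordinates with respect to the standard basis {1, x, …, x^3}.
Set up the augmented matrix [v₁ | v₂ | v₃ | p] and row-reduce.
Row-reducing the augmented matrix gives the unique coefficients (α₁, α₂, α₃) = (-2, 4, -3).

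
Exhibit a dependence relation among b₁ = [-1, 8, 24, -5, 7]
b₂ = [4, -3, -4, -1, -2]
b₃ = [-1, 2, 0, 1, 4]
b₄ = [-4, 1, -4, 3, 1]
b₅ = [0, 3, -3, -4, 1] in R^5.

b₁ + 3b₂ - b₃ + 3b₄ = 0

Set up α₁b₁ + … + α₅b₅ = 0 and solve the homogeneous system.
One solution (up to scaling) is (1, 3, -1, 3, 0).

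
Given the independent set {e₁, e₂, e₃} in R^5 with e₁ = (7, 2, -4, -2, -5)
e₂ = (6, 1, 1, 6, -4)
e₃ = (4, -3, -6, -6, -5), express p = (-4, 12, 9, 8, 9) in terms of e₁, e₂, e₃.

p = 2e₁ - e₂ - 3e₃

Solve the system with e₁, e₂, e₃ as columns and p as the right-hand side.
Row-reducing the augmented matrix gives the unique coefficients (α₁, α₂, α₃) = (2, -1, -3).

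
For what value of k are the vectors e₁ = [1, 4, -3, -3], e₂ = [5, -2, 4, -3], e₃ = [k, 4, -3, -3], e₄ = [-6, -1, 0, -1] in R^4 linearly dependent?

k = 1

The set is linearly dependent precisely when det[e₁; e₂; e₃; e₄] = 0.
Expanding, det = 31 - 31*k.
Solving 31 - 31*k = 0 yields k = 1.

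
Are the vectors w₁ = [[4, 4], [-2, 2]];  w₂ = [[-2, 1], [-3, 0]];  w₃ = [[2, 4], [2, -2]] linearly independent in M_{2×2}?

linearly independent

Write each element as a coordinate vector in ℝ⁴ using {E₁₁, E₁₂, E₂₁, E₂₂}.
Row-reduce the matrix whose columns are w₁, w₂, w₃.
The reduction yields 3 nonzero rows, so the rank is 3.
Since rank = 3 (the number of vectors), the set is linearly independent.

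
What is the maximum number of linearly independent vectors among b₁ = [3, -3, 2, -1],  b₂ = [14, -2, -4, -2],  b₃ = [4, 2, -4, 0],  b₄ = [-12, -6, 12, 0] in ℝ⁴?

2

Form the matrix with b₁, b₂, b₃, b₄ as columns and reduce.
Exactly 2 pivots survive; hence the rank is 2.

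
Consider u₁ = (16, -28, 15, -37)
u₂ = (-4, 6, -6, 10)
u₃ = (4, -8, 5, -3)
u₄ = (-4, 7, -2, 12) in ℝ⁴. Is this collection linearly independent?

Row-reduce the matrix whose columns are u₁, u₂, u₃, u₄.
The reduction yields 3 nonzero rows, so the rank is 3.
Since rank 3 < 4, the set is linearly dependent.
Indeed u₁ + u₂ - u₃ + 2u₄ = 0.

linearly dependent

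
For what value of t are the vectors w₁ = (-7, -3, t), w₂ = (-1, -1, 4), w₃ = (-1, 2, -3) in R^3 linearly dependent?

The set is linearly dependent precisely when det[w₁; w₂; w₃] = 0.
Expanding, det = 56 - 3*t.
Setting this to zero gives t = 56/3.

t = 56/3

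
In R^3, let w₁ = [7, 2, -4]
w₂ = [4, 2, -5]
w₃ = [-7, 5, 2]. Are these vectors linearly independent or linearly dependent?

The matrix [w₁|w₂|w₃] has determinant 121.
A nonzero determinant means the columns are linearly independent.

linearly independent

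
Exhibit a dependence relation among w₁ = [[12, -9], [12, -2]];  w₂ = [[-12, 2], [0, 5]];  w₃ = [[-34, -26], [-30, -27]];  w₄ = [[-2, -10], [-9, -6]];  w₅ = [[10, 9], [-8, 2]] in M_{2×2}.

3w₁ + 3w₂ + w₃ - 2w₄ + 3w₅ = 0

Write each element as a vector in ℝ⁴ using {E₁₁, E₁₂, E₂₁, E₂₂}.
Set up α₁w₁ + … + α₅w₅ = 0 and solve the homogeneous system.
A generator of the null space is (3, 3, 1, -2, 3).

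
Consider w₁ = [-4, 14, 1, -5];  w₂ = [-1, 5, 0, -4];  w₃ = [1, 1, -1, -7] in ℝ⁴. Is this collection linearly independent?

linearly dependent

Row-reduce the matrix whose columns are w₁, w₂, w₃.
The reduction yields 2 nonzero rows, so the rank is 2.
Since rank 2 < 3, the set is linearly dependent.
Indeed w₁ - 3w₂ + w₃ = 0.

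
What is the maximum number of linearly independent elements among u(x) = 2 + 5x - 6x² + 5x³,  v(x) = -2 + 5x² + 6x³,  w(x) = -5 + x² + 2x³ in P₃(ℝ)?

3

Represent each element by its coordinate vector in ℝ⁴.
Form the matrix with u, v, w as columns and reduce.
There are 3 pivot columns, so rank = 3.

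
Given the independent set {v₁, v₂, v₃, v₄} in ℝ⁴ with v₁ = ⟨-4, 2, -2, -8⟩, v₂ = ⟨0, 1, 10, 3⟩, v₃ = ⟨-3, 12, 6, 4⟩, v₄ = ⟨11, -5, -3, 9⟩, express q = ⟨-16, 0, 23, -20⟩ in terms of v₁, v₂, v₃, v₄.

Write q = a₁v₁ + … + a₄v₄ and equate components.
The system has the unique solution (a₁, …, a₄) = (2, 3, -1, -1).

q = 2v₁ + 3v₂ - v₃ - v₄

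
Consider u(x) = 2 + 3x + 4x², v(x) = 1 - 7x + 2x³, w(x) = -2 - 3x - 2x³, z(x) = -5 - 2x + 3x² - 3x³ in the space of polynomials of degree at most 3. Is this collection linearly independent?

linearly independent

Write each element as a coordinate vector in ℝ⁴ using {1, x, …, x³}.
Row-reduce the matrix whose columns are u, v, w, z.
The reduction yields 4 nonzero rows, so the rank is 4.
Since rank = 4 (the number of vectors), the set is linearly independent.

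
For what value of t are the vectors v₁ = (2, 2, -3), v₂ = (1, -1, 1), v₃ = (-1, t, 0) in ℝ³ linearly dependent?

Dependence holds iff the 3×3 matrix [v₁ v₂ v₃] is singular.
Cofactor expansion gives det = 1 - 5*t.
Setting this to zero gives t = 1/5.

t = 1/5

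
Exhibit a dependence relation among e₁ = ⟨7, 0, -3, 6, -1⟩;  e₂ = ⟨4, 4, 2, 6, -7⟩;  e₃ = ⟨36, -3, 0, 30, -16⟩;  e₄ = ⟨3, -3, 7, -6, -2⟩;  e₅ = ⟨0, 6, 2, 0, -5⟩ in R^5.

Solve the homogeneous system with e₁, e₂, e₃, e₄, e₅ as columns by row-reducing the coefficient matrix.
One solution (up to scaling) is (3, 3, -1, 1, -2).

3e₁ + 3e₂ - e₃ + e₄ - 2e₅ = 0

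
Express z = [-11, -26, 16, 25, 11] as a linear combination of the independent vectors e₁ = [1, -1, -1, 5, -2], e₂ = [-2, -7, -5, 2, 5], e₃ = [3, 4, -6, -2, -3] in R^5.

z = 3e₁ + e₂ - 4e₃

Since e₁, e₂, e₃ are independent, the coefficients expressing z are uniquely determined by a linear system.
Back-substitution yields (a₁, a₂, a₃) = (3, 1, -4).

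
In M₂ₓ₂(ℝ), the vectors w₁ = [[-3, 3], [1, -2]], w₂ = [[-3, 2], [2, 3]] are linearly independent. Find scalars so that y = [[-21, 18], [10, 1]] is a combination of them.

Identify each element with its coordinate vector in ℝ⁴ via {E₁₁, E₁₂, E₂₁, E₂₂}.
Set up the augmented matrix [w₁ | w₂ | y] and row-reduce.
Back-substitution yields (c₁, c₂) = (4, 3).

y = 4w₁ + 3w₂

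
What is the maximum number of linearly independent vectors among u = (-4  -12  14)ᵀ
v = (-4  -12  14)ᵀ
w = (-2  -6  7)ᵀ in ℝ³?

Apply Gaussian elimination to the matrix whose rows are u, v, w.
There is 1 pivot column, so rank = 1.

1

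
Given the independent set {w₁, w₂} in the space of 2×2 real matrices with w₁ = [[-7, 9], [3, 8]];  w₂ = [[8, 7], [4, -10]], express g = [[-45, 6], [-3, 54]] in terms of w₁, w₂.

Take coordinate vectors relative to {E₁₁, E₁₂, E₂₁, E₂₂}.
Solve the system with w₁, w₂ as columns and g as the right-hand side.
Back-substitution yields (c₁, c₂) = (3, -3).

g = 3w₁ - 3w₂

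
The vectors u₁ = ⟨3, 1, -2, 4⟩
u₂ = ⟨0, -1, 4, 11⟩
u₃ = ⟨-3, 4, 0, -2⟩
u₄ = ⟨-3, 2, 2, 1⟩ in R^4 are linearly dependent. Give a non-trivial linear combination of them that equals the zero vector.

Solve the homogeneous system with u₁, u₂, u₃, u₄ as columns by row-reducing the coefficient matrix.
One solution (up to scaling) is (1, -1, -2, 3).

u₁ - u₂ - 2u₃ + 3u₄ = 0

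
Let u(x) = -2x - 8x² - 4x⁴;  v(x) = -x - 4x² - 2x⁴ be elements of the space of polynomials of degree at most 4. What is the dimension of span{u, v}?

dim = 1

Pass to coordinate vectors with respect to the basis {1, x, …, x⁴}.
Put the 5×2 matrix [u|v] into echelon form.
The echelon form has 1 nonzero row, so the rank is 1.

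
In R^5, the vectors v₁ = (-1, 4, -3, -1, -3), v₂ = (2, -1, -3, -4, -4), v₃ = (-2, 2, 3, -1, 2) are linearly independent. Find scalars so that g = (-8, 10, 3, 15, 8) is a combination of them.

g = 2v₁ - 4v₂ - v₃

Solve the system with v₁, v₂, v₃ as columns and g as the right-hand side.
The system has the unique solution (a₁, a₂, a₃) = (2, -4, -1).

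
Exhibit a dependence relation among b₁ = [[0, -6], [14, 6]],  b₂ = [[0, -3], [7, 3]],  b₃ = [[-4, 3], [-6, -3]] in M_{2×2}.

Take coordinates with respect to {E₁₁, E₁₂, E₂₁, E₂₂}.
Row-reduce the matrix with b₁, b₂, b₃ as columns; the null space gives the coefficients.
One solution (up to scaling) is (1, -2, 0).

b₁ - 2b₂ = 0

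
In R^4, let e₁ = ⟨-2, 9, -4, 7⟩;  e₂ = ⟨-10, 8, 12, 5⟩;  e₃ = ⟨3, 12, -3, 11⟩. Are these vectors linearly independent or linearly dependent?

linearly independent

Row-reduce the matrix whose columns are e₁, e₂, e₃.
The reduction yields 3 nonzero rows, so the rank is 3.
Since rank = 3 (the number of vectors), the set is linearly independent.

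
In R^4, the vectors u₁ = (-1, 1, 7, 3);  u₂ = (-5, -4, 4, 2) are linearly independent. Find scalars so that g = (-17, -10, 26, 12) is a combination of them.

Solve the system with u₁, u₂ as columns and g as the right-hand side.
Back-substitution yields (a₁, a₂) = (2, 3).

g = 2u₁ + 3u₂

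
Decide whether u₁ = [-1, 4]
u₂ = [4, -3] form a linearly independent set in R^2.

Place the vectors as rows of a 2×2 matrix and reduce to echelon form.
The reduction yields 2 nonzero rows, so the rank is 2.
Since rank = 2 (the number of vectors), the set is linearly independent.

linearly independent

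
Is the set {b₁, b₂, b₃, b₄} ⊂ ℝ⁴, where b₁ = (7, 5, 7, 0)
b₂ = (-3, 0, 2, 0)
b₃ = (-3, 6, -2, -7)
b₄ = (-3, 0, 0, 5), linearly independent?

linearly independent

Form the 4×4 matrix with these as columns; its determinant is -1560.
A nonzero determinant means the columns are linearly independent.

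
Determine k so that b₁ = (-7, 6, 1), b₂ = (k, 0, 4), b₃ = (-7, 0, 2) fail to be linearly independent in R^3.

Place the vectors as rows of a 3×3 matrix; dependence ⇔ determinant zero.
Expanding, det = -12*k - 168.
Setting this to zero gives k = -14.

k = -14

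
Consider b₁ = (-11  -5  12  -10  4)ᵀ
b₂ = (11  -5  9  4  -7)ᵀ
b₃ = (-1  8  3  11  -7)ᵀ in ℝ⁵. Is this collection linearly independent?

linearly independent

Place the vectors as rows of a 3×5 matrix and reduce to echelon form.
The reduction yields 3 nonzero rows, so the rank is 3.
Since rank = 3 (the number of vectors), the set is linearly independent.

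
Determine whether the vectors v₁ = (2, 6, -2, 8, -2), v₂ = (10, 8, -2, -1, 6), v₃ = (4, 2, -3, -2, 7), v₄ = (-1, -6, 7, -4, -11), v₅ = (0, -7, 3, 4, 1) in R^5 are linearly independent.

linearly independent

The matrix [v₁|v₂|v₃|v₄|v₅] has determinant 11700.
A nonzero determinant means the columns are linearly independent.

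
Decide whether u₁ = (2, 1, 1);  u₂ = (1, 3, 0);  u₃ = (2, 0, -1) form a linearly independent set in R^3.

Place the vectors as rows of a 3×3 matrix and reduce to echelon form.
The reduction yields 3 nonzero rows, so the rank is 3.
Since rank = 3 (the number of vectors), the set is linearly independent.

linearly independent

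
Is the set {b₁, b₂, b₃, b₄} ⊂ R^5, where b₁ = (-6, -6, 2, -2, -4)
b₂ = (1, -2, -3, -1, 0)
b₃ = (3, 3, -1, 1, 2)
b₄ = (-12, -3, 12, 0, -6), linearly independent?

linearly dependent

Row-reduce the matrix whose columns are b₁, b₂, b₃, b₄.
The reduction yields 2 nonzero rows, so the rank is 2.
Since rank 2 < 4, the set is linearly dependent.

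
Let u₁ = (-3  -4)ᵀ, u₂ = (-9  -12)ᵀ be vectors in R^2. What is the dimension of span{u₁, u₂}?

Row-reduce the 2×2 matrix with these as rows.
Exactly 1 pivot survives; hence the rank is 1.

1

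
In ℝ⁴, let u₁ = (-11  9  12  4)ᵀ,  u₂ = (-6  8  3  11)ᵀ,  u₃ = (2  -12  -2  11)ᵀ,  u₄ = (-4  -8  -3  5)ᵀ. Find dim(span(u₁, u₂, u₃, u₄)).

4

Form the matrix with u₁, u₂, u₃, u₄ as columns and reduce.
The echelon form has 4 nonzero rows, so the rank is 4.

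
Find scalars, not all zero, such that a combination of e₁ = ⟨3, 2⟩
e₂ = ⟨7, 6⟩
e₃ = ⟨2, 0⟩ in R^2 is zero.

3e₁ - e₂ - e₃ = 0

Write the vectors as columns of a matrix and find a nonzero vector in its null space.
A generator of the null space is (3, -1, -1).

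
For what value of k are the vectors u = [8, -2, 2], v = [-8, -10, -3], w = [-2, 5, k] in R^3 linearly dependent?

k = -1/8

The vectors are dependent exactly when the determinant of the matrix with rows u, v, w vanishes.
Expanding, det = -96*k - 12.
Setting this to zero gives k = -1/8.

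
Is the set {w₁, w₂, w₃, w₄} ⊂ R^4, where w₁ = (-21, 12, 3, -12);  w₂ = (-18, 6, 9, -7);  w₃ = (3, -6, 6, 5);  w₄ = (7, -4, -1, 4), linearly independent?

One vector is a scalar multiple of another, so the set is dependent.

linearly dependent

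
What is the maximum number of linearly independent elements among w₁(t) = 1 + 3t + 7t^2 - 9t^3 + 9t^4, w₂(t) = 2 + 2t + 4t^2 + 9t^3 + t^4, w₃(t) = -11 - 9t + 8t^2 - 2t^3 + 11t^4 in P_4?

3

Pass to coordinate vectors with respect to the basis {1, t, …, t^4}.
Form the matrix with w₁, w₂, w₃ as columns and reduce.
The echelon form has 3 nonzero rows, so the rank is 3.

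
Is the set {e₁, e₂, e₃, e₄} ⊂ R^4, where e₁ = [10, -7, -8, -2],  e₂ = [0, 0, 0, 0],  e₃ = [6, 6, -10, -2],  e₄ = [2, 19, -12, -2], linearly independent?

One of the vectors is the zero vector, so the set is linearly dependent.

linearly dependent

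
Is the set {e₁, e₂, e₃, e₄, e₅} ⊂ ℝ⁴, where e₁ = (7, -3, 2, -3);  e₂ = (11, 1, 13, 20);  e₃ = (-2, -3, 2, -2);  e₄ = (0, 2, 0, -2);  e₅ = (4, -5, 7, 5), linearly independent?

There are 5 vectors in a 4-dimensional space, so they cannot be linearly independent.

linearly dependent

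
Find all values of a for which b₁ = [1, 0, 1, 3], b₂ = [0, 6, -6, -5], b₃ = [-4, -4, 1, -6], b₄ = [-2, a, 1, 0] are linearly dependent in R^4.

a = -12/11

The set is linearly dependent precisely when det[b₁; b₂; b₃; b₄] = 0.
The determinant works out to -11*a - 12.
This vanishes exactly when a = -12/11.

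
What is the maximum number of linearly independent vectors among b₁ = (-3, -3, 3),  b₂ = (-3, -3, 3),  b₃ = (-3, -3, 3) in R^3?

Row-reduce the 3×3 matrix with these as rows.
The echelon form has 1 nonzero row, so the rank is 1.

1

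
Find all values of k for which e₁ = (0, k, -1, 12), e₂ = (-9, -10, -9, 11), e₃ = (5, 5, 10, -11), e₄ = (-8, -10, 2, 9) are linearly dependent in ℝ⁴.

k = 1/9

The set is linearly dependent precisely when det[e₁; e₂; e₃; e₄] = 0.
Expanding, det = 405*k - 45.
Solving 405*k - 45 = 0 yields k = 1/9.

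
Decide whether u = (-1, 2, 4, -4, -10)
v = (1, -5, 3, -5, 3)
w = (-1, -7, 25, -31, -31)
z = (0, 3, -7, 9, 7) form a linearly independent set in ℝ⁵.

Row-reduce the matrix whose columns are u, v, w, z.
The reduction yields 2 nonzero rows, so the rank is 2.
Since rank 2 < 4, the set is linearly dependent.
Indeed 4u + 3v - w = 0.

linearly dependent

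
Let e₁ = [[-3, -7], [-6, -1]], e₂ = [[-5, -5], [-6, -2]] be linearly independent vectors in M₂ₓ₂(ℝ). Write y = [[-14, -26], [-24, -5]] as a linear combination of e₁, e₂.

y = 3e₁ + e₂

Work in coordinates with respect to the standard basis {E₁₁, E₁₂, E₂₁, E₂₂}.
Solve the system with e₁, e₂ as columns and y as the right-hand side.
Back-substitution yields (α₁, α₂) = (3, 1).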